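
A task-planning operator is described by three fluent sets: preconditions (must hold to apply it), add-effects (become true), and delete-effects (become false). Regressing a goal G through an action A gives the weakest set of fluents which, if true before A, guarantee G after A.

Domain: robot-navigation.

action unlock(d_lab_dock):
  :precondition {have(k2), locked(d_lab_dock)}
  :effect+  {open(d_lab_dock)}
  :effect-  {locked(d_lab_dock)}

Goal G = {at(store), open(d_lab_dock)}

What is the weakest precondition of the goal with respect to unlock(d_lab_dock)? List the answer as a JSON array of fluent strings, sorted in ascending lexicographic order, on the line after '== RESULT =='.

Regress:
  G ∩ del = {}  (empty — regression defined)
  G \ add = {at(store), open(d_lab_dock)} \ {open(d_lab_dock)} = {at(store)}
  ∪ pre   = {at(store)} ∪ {have(k2), locked(d_lab_dock)}
          = {at(store), have(k2), locked(d_lab_dock)}

== RESULT ==
["at(store)", "have(k2)", "locked(d_lab_dock)"]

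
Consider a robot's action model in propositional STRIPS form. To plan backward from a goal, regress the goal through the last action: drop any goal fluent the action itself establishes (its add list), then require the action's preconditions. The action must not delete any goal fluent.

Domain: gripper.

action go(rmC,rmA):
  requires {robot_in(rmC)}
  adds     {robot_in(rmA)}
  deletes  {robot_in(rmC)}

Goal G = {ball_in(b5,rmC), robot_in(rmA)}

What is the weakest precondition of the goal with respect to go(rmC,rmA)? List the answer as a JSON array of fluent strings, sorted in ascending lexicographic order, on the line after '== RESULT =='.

Regress:
  G ∩ del = {}  (empty — regression defined)
  G \ add = {ball_in(b5,rmC), robot_in(rmA)} \ {robot_in(rmA)} = {ball_in(b5,rmC)}
  ∪ pre   = {ball_in(b5,rmC)} ∪ {robot_in(rmC)}
          = {ball_in(b5,rmC), robot_in(rmC)}

== RESULT ==
["ball_in(b5,rmC)", "robot_in(rmC)"]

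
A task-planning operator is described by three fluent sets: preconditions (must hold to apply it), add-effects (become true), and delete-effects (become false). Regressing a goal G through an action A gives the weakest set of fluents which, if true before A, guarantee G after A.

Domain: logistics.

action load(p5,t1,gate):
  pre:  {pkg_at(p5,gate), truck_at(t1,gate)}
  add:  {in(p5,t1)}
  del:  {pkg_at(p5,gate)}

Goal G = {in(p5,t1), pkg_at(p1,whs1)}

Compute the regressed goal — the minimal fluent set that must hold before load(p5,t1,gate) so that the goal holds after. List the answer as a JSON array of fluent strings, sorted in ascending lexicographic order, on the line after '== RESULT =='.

Regress:
  G ∩ del = {}  (empty — regression defined)
  G \ add = {in(p5,t1), pkg_at(p1,whs1)} \ {in(p5,t1)} = {pkg_at(p1,whs1)}
  ∪ pre   = {pkg_at(p1,whs1)} ∪ {pkg_at(p5,gate), truck_at(t1,gate)}
          = {pkg_at(p1,whs1), pkg_at(p5,gate), truck_at(t1,gate)}

== RESULT ==
["pkg_at(p1,whs1)", "pkg_at(p5,gate)", "truck_at(t1,gate)"]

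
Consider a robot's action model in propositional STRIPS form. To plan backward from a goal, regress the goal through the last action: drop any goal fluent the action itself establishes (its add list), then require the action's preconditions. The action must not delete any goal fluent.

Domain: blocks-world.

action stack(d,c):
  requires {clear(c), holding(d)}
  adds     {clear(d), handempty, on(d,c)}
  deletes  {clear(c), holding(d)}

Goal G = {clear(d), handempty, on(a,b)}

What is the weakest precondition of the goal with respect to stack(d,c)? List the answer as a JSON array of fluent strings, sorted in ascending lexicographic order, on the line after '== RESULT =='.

Regress:
  G ∩ del = {}  (empty — regression defined)
  G \ add = {clear(d), handempty, on(a,b)} \ {clear(d), handempty, on(d,c)} = {on(a,b)}
  ∪ pre   = {on(a,b)} ∪ {clear(c), holding(d)}
          = {clear(c), holding(d), on(a,b)}

== RESULT ==
["clear(c)", "holding(d)", "on(a,b)"]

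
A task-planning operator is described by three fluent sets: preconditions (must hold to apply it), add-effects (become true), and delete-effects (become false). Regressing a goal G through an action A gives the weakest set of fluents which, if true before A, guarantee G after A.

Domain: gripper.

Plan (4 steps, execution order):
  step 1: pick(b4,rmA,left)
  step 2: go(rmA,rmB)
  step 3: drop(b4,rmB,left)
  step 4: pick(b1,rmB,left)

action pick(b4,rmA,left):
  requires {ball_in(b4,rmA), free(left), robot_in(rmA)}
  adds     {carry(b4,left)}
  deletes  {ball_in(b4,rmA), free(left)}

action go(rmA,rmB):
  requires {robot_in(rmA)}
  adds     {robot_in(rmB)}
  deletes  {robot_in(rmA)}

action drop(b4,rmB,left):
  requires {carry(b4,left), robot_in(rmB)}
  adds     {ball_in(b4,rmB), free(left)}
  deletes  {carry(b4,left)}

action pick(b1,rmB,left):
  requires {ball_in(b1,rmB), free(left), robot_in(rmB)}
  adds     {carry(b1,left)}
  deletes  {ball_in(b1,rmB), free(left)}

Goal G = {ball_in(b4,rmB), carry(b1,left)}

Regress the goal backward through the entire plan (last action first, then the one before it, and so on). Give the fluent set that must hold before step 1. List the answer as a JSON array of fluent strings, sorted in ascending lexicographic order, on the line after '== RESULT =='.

Regress step by step:
  through step 4 (pick(b1,rmB,left)): drop {carry(b1,left)}, keep {ball_in(b4,rmB)}, require {ball_in(b1,rmB), free(left), robot_in(rmB)}
    → {ball_in(b1,rmB), ball_in(b4,rmB), free(left), robot_in(rmB)}
  through step 3 (drop(b4,rmB,left)): drop {ball_in(b4,rmB), free(left)}, keep {ball_in(b1,rmB), robot_in(rmB)}, require {carry(b4,left), robot_in(rmB)}
    → {ball_in(b1,rmB), carry(b4,left), robot_in(rmB)}
  through step 2 (go(rmA,rmB)): drop {robot_in(rmB)}, keep {ball_in(b1,rmB), carry(b4,left)}, require {robot_in(rmA)}
    → {ball_in(b1,rmB), carry(b4,left), robot_in(rmA)}
  through step 1 (pick(b4,rmA,left)): drop {carry(b4,left)}, keep {ball_in(b1,rmB), robot_in(rmA)}, require {ball_in(b4,rmA), free(left), robot_in(rmA)}
    → {ball_in(b1,rmB), ball_in(b4,rmA), free(left), robot_in(rmA)}

== RESULT ==
["ball_in(b1,rmB)", "ball_in(b4,rmA)", "free(left)", "robot_in(rmA)"]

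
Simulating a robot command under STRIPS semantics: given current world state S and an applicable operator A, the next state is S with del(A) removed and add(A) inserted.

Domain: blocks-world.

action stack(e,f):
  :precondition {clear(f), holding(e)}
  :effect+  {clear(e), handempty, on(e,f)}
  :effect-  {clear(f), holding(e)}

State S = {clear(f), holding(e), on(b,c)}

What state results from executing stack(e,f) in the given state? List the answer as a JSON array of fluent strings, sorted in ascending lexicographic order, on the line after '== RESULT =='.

Progress:
  pre ⊆ S: {clear(f), holding(e)} ⊆ S  — applicable
  S \ del = {on(b,c)}
  ∪ add   = {clear(e), handempty, on(b,c), on(e,f)}

== RESULT ==
["clear(e)", "handempty", "on(b,c)", "on(e,f)"]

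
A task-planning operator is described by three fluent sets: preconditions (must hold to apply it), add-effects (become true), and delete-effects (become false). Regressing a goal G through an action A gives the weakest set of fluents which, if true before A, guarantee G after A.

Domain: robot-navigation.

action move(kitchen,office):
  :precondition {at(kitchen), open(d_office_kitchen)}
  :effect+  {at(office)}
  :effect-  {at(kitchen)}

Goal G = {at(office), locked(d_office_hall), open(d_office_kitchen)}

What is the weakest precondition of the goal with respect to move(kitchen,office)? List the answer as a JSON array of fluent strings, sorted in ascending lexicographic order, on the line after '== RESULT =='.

Regress:
  G ∩ del = {}  (empty — regression defined)
  G \ add = {at(office), locked(d_office_hall), open(d_office_kitchen)} \ {at(office)} = {locked(d_office_hall), open(d_office_kitchen)}
  ∪ pre   = {locked(d_office_hall), open(d_office_kitchen)} ∪ {at(kitchen), open(d_office_kitchen)}
          = {at(kitchen), locked(d_office_hall), open(d_office_kitchen)}

== RESULT ==
["at(kitchen)", "locked(d_office_hall)", "open(d_office_kitchen)"]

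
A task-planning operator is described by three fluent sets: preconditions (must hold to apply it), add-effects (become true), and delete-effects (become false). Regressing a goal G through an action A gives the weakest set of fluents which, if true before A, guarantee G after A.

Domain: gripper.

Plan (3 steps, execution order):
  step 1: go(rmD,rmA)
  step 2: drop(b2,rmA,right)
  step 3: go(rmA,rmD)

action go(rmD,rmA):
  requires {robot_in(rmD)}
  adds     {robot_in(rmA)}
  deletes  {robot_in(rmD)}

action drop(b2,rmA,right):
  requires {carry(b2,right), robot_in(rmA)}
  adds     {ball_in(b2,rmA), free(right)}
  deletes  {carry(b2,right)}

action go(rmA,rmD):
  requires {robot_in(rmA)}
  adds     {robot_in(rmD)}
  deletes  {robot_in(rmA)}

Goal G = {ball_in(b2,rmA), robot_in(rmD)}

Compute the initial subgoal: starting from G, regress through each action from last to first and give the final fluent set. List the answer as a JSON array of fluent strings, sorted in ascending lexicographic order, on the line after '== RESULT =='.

Work backward from the goal:
  through step 3 (go(rmA,rmD)): drop {robot_in(rmD)}, keep {ball_in(b2,rmA)}, require {robot_in(rmA)}
    → {ball_in(b2,rmA), robot_in(rmA)}
  through step 2 (drop(b2,rmA,right)): drop {ball_in(b2,rmA)}, keep {robot_in(rmA)}, require {carry(b2,right), robot_in(rmA)}
    → {carry(b2,right), robot_in(rmA)}
  through step 1 (go(rmD,rmA)): drop {robot_in(rmA)}, keep {carry(b2,right)}, require {robot_in(rmD)}
    → {carry(b2,right), robot_in(rmD)}

== RESULT ==
["carry(b2,right)", "robot_in(rmD)"]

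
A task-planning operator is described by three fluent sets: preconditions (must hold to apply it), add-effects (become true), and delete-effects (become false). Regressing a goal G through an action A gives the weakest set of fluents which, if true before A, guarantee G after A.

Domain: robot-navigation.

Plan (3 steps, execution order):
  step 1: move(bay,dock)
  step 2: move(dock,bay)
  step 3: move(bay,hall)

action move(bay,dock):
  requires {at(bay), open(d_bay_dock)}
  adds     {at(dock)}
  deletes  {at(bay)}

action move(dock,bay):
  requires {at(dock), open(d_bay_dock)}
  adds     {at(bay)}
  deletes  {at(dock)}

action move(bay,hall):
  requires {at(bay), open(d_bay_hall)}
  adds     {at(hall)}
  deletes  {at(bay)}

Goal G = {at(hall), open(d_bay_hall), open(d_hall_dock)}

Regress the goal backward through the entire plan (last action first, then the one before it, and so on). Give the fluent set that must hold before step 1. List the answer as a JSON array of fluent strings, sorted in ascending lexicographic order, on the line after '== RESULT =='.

Regress step by step:
  through step 3 (move(bay,hall)): drop {at(hall)}, keep {open(d_bay_hall), open(d_hall_dock)}, require {at(bay), open(d_bay_hall)}
    → {at(bay), open(d_bay_hall), open(d_hall_dock)}
  through step 2 (move(dock,bay)): drop {at(bay)}, keep {open(d_bay_hall), open(d_hall_dock)}, require {at(dock), open(d_bay_dock)}
    → {at(dock), open(d_bay_dock), open(d_bay_hall), open(d_hall_dock)}
  through step 1 (move(bay,dock)): drop {at(dock)}, keep {open(d_bay_dock), open(d_bay_hall), open(d_hall_dock)}, require {at(bay), open(d_bay_dock)}
    → {at(bay), open(d_bay_dock), open(d_bay_hall), open(d_hall_dock)}

== RESULT ==
["at(bay)", "open(d_bay_dock)", "open(d_bay_hall)", "open(d_hall_dock)"]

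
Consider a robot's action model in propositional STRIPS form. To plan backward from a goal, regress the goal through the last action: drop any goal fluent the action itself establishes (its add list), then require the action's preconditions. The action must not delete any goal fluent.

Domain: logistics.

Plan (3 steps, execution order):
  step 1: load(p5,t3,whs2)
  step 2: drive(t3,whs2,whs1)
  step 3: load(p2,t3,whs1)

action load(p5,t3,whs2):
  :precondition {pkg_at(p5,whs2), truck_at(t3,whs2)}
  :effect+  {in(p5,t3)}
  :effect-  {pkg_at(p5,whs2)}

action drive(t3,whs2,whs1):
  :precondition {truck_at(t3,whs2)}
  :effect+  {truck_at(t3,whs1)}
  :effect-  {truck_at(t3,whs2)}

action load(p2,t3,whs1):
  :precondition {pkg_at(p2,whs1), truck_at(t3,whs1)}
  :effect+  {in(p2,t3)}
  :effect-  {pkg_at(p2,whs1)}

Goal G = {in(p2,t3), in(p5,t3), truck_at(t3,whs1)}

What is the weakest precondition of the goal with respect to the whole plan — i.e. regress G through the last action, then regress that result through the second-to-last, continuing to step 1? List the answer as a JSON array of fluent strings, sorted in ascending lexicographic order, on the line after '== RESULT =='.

Work backward from the goal:
  through step 3 (load(p2,t3,whs1)): drop {in(p2,t3)}, keep {in(p5,t3), truck_at(t3,whs1)}, require {pkg_at(p2,whs1), truck_at(t3,whs1)}
    → {in(p5,t3), pkg_at(p2,whs1), truck_at(t3,whs1)}
  through step 2 (drive(t3,whs2,whs1)): drop {truck_at(t3,whs1)}, keep {in(p5,t3), pkg_at(p2,whs1)}, require {truck_at(t3,whs2)}
    → {in(p5,t3), pkg_at(p2,whs1), truck_at(t3,whs2)}
  through step 1 (load(p5,t3,whs2)): drop {in(p5,t3)}, keep {pkg_at(p2,whs1), truck_at(t3,whs2)}, require {pkg_at(p5,whs2), truck_at(t3,whs2)}
    → {pkg_at(p2,whs1), pkg_at(p5,whs2), truck_at(t3,whs2)}

== RESULT ==
["pkg_at(p2,whs1)", "pkg_at(p5,whs2)", "truck_at(t3,whs2)"]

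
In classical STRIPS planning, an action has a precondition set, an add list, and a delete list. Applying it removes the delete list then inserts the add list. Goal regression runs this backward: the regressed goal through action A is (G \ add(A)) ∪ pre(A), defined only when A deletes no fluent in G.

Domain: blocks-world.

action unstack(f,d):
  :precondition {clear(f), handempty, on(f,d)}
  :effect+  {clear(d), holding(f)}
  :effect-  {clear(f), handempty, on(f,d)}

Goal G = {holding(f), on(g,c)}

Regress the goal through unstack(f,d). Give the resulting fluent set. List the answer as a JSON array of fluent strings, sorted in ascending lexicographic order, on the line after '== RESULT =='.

Regress:
  G ∩ del = {}  (empty — regression defined)
  G \ add = {holding(f), on(g,c)} \ {clear(d), holding(f)} = {on(g,c)}
  ∪ pre   = {on(g,c)} ∪ {clear(f), handempty, on(f,d)}
          = {clear(f), handempty, on(f,d), on(g,c)}

== RESULT ==
["clear(f)", "handempty", "on(f,d)", "on(g,c)"]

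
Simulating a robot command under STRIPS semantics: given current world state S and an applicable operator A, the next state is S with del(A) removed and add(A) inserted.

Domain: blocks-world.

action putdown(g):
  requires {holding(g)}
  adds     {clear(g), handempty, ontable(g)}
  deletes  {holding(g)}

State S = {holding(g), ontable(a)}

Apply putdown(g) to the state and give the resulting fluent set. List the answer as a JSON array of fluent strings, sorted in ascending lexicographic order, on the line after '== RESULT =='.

Progress:
  pre ⊆ S: {holding(g)} ⊆ S  — applicable
  S \ del = {ontable(a)}
  ∪ add   = {clear(g), handempty, ontable(a), ontable(g)}

== RESULT ==
["clear(g)", "handempty", "ontable(a)", "ontable(g)"]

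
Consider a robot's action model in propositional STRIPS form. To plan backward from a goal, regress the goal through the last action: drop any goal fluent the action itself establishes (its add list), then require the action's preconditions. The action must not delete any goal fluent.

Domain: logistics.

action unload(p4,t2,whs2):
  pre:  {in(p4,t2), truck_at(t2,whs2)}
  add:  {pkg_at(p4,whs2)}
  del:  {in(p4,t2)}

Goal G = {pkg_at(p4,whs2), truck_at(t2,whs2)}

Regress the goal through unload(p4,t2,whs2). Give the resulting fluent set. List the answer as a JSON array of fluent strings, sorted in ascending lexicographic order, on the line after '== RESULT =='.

Compute (G \ add) ∪ pre:
  G ∩ del = {}  (empty — regression defined)
  G \ add = {pkg_at(p4,whs2), truck_at(t2,whs2)} \ {pkg_at(p4,whs2)} = {truck_at(t2,whs2)}
  ∪ pre   = {truck_at(t2,whs2)} ∪ {in(p4,t2), truck_at(t2,whs2)}
          = {in(p4,t2), truck_at(t2,whs2)}

== RESULT ==
["in(p4,t2)", "truck_at(t2,whs2)"]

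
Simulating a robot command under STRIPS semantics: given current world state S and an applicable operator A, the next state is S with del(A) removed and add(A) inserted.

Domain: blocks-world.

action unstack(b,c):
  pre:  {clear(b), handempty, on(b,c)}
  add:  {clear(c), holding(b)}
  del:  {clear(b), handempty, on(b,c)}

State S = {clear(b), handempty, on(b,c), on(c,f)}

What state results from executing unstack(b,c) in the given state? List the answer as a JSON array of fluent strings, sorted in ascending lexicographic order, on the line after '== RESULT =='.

Progress:
  pre ⊆ S: {clear(b), handempty, on(b,c)} ⊆ S  — applicable
  S \ del = {on(c,f)}
  ∪ add   = {clear(c), holding(b), on(c,f)}

== RESULT ==
["clear(c)", "holding(b)", "on(c,f)"]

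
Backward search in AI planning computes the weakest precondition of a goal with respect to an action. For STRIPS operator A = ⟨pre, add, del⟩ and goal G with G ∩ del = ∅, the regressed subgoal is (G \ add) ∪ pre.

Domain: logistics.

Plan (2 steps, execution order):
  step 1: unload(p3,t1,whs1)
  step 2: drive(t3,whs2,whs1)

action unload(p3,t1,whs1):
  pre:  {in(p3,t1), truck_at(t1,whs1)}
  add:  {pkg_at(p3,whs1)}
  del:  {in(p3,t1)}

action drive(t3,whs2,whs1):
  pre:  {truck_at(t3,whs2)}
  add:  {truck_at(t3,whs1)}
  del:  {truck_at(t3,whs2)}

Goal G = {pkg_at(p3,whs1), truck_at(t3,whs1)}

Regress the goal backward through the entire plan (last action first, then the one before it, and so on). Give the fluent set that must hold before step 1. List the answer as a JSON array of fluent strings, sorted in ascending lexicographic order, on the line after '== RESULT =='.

Regress step by step:
  through step 2 (drive(t3,whs2,whs1)): drop {truck_at(t3,whs1)}, keep {pkg_at(p3,whs1)}, require {truck_at(t3,whs2)}
    → {pkg_at(p3,whs1), truck_at(t3,whs2)}
  through step 1 (unload(p3,t1,whs1)): drop {pkg_at(p3,whs1)}, keep {truck_at(t3,whs2)}, require {in(p3,t1), truck_at(t1,whs1)}
    → {in(p3,t1), truck_at(t1,whs1), truck_at(t3,whs2)}

== RESULT ==
["in(p3,t1)", "truck_at(t1,whs1)", "truck_at(t3,whs2)"]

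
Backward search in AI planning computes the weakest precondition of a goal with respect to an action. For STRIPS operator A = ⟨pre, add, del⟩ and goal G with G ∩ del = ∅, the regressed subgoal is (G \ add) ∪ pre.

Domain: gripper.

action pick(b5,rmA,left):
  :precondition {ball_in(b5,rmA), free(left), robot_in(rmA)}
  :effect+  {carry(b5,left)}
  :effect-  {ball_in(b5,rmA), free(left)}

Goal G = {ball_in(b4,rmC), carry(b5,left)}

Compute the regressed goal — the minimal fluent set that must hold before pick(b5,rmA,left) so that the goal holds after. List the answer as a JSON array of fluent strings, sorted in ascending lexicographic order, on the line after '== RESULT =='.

Regress:
  G ∩ del = {}  (empty — regression defined)
  G \ add = {ball_in(b4,rmC), carry(b5,left)} \ {carry(b5,left)} = {ball_in(b4,rmC)}
  ∪ pre   = {ball_in(b4,rmC)} ∪ {ball_in(b5,rmA), free(left), robot_in(rmA)}
          = {ball_in(b4,rmC), ball_in(b5,rmA), free(left), robot_in(rmA)}

== RESULT ==
["ball_in(b4,rmC)", "ball_in(b5,rmA)", "free(left)", "robot_in(rmA)"]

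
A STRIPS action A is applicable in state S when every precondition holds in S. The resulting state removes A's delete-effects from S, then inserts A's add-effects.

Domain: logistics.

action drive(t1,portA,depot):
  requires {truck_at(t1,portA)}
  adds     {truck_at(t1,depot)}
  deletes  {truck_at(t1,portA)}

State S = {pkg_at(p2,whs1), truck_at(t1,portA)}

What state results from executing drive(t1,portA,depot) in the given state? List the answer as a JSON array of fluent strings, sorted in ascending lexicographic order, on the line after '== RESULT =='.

Compute (S \ del) ∪ add:
  pre ⊆ S: {truck_at(t1,portA)} ⊆ S  — applicable
  S \ del = {pkg_at(p2,whs1)}
  ∪ add   = {pkg_at(p2,whs1), truck_at(t1,depot)}

== RESULT ==
["pkg_at(p2,whs1)", "truck_at(t1,depot)"]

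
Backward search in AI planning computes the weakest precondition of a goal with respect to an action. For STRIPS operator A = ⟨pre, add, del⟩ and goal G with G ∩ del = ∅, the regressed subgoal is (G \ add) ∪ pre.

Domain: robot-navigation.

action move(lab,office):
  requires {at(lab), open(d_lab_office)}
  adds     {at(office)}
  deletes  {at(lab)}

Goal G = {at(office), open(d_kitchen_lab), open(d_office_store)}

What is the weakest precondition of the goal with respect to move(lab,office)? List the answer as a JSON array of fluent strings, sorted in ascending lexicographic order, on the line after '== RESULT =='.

Compute (G \ add) ∪ pre:
  G ∩ del = {}  (empty — regression defined)
  G \ add = {at(office), open(d_kitchen_lab), open(d_office_store)} \ {at(office)} = {open(d_kitchen_lab), open(d_office_store)}
  ∪ pre   = {open(d_kitchen_lab), open(d_office_store)} ∪ {at(lab), open(d_lab_office)}
          = {at(lab), open(d_kitchen_lab), open(d_lab_office), open(d_office_store)}

== RESULT ==
["at(lab)", "open(d_kitchen_lab)", "open(d_lab_office)", "open(d_office_store)"]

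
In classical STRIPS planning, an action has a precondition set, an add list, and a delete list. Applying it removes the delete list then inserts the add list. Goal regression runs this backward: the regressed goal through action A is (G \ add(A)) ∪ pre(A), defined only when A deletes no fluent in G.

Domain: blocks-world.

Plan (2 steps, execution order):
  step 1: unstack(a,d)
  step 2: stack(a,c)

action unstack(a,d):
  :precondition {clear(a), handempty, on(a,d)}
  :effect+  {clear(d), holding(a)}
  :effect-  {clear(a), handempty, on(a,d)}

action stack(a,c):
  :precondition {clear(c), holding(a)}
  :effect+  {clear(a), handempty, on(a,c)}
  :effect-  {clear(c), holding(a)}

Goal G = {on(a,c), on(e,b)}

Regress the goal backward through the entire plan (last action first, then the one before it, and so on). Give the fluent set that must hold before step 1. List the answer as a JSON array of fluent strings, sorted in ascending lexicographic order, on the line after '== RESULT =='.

Regress step by step:
  through step 2 (stack(a,c)): drop {on(a,c)}, keep {on(e,b)}, require {clear(c), holding(a)}
    → {clear(c), holding(a), on(e,b)}
  through step 1 (unstack(a,d)): drop {holding(a)}, keep {clear(c), on(e,b)}, require {clear(a), handempty, on(a,d)}
    → {clear(a), clear(c), handempty, on(a,d), on(e,b)}

== RESULT ==
["clear(a)", "clear(c)", "handempty", "on(a,d)", "on(e,b)"]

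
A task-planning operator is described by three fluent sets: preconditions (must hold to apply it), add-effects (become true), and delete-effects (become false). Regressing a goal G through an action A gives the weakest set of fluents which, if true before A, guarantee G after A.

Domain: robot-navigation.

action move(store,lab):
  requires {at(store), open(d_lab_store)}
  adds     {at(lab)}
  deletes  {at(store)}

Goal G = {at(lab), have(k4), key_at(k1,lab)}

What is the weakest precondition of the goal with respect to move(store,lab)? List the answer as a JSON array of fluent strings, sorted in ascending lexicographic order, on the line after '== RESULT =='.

Regress:
  G ∩ del = {}  (empty — regression defined)
  G \ add = {at(lab), have(k4), key_at(k1,lab)} \ {at(lab)} = {have(k4), key_at(k1,lab)}
  ∪ pre   = {have(k4), key_at(k1,lab)} ∪ {at(store), open(d_lab_store)}
          = {at(store), have(k4), key_at(k1,lab), open(d_lab_store)}

== RESULT ==
["at(store)", "have(k4)", "key_at(k1,lab)", "open(d_lab_store)"]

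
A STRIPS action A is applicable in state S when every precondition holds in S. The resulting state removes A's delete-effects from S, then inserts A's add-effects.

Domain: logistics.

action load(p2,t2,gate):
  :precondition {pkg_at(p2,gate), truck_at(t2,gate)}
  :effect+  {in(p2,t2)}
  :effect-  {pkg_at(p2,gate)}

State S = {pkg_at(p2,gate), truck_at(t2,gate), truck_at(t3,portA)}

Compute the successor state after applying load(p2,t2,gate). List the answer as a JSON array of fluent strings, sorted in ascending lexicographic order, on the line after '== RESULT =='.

Progress:
  pre ⊆ S: {pkg_at(p2,gate), truck_at(t2,gate)} ⊆ S  — applicable
  S \ del = {truck_at(t2,gate), truck_at(t3,portA)}
  ∪ add   = {in(p2,t2), truck_at(t2,gate), truck_at(t3,portA)}

== RESULT ==
["in(p2,t2)", "truck_at(t2,gate)", "truck_at(t3,portA)"]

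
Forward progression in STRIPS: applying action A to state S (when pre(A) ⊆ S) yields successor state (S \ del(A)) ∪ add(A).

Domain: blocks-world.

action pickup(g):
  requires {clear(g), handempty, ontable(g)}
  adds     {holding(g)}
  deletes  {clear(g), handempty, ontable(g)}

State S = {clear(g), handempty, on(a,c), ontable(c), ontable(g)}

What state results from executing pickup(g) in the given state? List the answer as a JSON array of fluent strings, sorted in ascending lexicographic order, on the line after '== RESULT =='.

Compute (S \ del) ∪ add:
  pre ⊆ S: {clear(g), handempty, ontable(g)} ⊆ S  — applicable
  S \ del = {on(a,c), ontable(c)}
  ∪ add   = {holding(g), on(a,c), ontable(c)}

== RESULT ==
["holding(g)", "on(a,c)", "ontable(c)"]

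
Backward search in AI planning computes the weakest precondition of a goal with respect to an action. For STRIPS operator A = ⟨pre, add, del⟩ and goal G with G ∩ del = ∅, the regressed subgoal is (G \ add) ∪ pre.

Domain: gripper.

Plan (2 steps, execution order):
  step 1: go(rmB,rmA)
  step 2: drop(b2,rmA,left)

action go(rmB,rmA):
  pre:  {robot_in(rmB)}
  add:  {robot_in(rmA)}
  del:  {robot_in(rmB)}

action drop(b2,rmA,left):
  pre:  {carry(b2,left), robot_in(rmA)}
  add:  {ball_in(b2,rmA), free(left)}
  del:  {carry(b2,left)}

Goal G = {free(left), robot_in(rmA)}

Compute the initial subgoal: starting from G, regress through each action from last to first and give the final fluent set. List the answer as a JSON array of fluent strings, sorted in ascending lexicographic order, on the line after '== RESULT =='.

Work backward from the goal:
  through step 2 (drop(b2,rmA,left)): drop {free(left)}, keep {robot_in(rmA)}, require {carry(b2,left), robot_in(rmA)}
    → {carry(b2,left), robot_in(rmA)}
  through step 1 (go(rmB,rmA)): drop {robot_in(rmA)}, keep {carry(b2,left)}, require {robot_in(rmB)}
    → {carry(b2,left), robot_in(rmB)}

== RESULT ==
["carry(b2,left)", "robot_in(rmB)"]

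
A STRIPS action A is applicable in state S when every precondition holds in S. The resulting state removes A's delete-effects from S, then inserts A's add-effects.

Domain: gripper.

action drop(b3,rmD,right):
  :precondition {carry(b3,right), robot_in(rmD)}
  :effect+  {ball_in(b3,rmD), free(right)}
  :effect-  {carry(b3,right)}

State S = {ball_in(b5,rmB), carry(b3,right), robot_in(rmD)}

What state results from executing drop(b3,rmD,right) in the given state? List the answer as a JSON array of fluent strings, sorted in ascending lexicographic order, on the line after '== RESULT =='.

Progress:
  pre ⊆ S: {carry(b3,right), robot_in(rmD)} ⊆ S  — applicable
  S \ del = {ball_in(b5,rmB), robot_in(rmD)}
  ∪ add   = {ball_in(b3,rmD), ball_in(b5,rmB), free(right), robot_in(rmD)}

== RESULT ==
["ball_in(b3,rmD)", "ball_in(b5,rmB)", "free(right)", "robot_in(rmD)"]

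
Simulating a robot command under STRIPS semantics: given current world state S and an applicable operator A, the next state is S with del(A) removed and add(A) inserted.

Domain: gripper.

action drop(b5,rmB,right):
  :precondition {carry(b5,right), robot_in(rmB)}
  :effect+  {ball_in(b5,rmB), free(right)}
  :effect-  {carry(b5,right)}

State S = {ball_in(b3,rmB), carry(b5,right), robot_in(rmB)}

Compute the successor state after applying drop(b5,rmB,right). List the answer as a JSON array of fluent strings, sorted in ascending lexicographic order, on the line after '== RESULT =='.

Compute (S \ del) ∪ add:
  pre ⊆ S: {carry(b5,right), robot_in(rmB)} ⊆ S  — applicable
  S \ del = {ball_in(b3,rmB), robot_in(rmB)}
  ∪ add   = {ball_in(b3,rmB), ball_in(b5,rmB), free(right), robot_in(rmB)}

== RESULT ==
["ball_in(b3,rmB)", "ball_in(b5,rmB)", "free(right)", "robot_in(rmB)"]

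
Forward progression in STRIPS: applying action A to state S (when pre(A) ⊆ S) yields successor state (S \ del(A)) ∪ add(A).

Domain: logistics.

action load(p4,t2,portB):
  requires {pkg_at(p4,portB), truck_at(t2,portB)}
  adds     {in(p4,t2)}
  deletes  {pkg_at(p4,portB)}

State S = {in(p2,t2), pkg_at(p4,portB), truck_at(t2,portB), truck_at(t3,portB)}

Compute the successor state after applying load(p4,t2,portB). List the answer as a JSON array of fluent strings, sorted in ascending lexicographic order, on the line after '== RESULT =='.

Compute (S \ del) ∪ add:
  pre ⊆ S: {pkg_at(p4,portB), truck_at(t2,portB)} ⊆ S  — applicable
  S \ del = {in(p2,t2), truck_at(t2,portB), truck_at(t3,portB)}
  ∪ add   = {in(p2,t2), in(p4,t2), truck_at(t2,portB), truck_at(t3,portB)}

== RESULT ==
["in(p2,t2)", "in(p4,t2)", "truck_at(t2,portB)", "truck_at(t3,portB)"]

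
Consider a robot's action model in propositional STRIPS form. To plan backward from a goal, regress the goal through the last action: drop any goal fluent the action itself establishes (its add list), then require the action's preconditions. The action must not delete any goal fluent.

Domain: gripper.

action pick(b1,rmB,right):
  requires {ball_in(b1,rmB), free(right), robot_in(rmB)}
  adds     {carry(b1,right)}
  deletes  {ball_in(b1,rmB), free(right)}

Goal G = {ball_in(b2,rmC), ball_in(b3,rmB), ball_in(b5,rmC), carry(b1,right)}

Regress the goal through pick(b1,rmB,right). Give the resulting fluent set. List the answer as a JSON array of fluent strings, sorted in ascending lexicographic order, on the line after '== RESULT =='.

Regress:
  G ∩ del = {}  (empty — regression defined)
  G \ add = {ball_in(b2,rmC), ball_in(b3,rmB), ball_in(b5,rmC), carry(b1,right)} \ {carry(b1,right)} = {ball_in(b2,rmC), ball_in(b3,rmB), ball_in(b5,rmC)}
  ∪ pre   = {ball_in(b2,rmC), ball_in(b3,rmB), ball_in(b5,rmC)} ∪ {ball_in(b1,rmB), free(right), robot_in(rmB)}
          = {ball_in(b1,rmB), ball_in(b2,rmC), ball_in(b3,rmB), ball_in(b5,rmC), free(right), robot_in(rmB)}

== RESULT ==
["ball_in(b1,rmB)", "ball_in(b2,rmC)", "ball_in(b3,rmB)", "ball_in(b5,rmC)", "free(right)", "robot_in(rmB)"]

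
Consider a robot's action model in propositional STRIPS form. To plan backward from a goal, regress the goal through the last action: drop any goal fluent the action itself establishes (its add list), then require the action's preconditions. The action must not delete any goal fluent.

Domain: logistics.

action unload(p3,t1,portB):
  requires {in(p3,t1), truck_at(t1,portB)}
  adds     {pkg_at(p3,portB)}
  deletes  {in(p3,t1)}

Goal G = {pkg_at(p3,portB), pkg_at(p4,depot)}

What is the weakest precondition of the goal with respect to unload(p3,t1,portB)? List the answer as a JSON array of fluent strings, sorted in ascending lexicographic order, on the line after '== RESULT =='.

Compute (G \ add) ∪ pre:
  G ∩ del = {}  (empty — regression defined)
  G \ add = {pkg_at(p3,portB), pkg_at(p4,depot)} \ {pkg_at(p3,portB)} = {pkg_at(p4,depot)}
  ∪ pre   = {pkg_at(p4,depot)} ∪ {in(p3,t1), truck_at(t1,portB)}
          = {in(p3,t1), pkg_at(p4,depot), truck_at(t1,portB)}

== RESULT ==
["in(p3,t1)", "pkg_at(p4,depot)", "truck_at(t1,portB)"]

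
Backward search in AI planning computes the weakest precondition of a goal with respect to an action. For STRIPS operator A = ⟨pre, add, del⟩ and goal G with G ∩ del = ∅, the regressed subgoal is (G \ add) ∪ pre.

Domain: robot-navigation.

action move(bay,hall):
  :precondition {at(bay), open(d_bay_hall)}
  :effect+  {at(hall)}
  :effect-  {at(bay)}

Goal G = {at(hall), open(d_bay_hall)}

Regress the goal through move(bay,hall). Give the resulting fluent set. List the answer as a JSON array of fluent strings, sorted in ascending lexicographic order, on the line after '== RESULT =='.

Compute (G \ add) ∪ pre:
  G ∩ del = {}  (empty — regression defined)
  G \ add = {at(hall), open(d_bay_hall)} \ {at(hall)} = {open(d_bay_hall)}
  ∪ pre   = {open(d_bay_hall)} ∪ {at(bay), open(d_bay_hall)}
          = {at(bay), open(d_bay_hall)}

== RESULT ==
["at(bay)", "open(d_bay_hall)"]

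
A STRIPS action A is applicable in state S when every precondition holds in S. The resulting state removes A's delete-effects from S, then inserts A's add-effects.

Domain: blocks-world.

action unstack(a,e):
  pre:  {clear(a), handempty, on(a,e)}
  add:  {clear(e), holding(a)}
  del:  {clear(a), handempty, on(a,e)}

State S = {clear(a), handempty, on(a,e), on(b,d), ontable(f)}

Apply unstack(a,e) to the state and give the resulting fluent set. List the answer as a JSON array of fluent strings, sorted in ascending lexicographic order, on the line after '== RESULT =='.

Compute (S \ del) ∪ add:
  pre ⊆ S: {clear(a), handempty, on(a,e)} ⊆ S  — applicable
  S \ del = {on(b,d), ontable(f)}
  ∪ add   = {clear(e), holding(a), on(b,d), ontable(f)}

== RESULT ==
["clear(e)", "holding(a)", "on(b,d)", "ontable(f)"]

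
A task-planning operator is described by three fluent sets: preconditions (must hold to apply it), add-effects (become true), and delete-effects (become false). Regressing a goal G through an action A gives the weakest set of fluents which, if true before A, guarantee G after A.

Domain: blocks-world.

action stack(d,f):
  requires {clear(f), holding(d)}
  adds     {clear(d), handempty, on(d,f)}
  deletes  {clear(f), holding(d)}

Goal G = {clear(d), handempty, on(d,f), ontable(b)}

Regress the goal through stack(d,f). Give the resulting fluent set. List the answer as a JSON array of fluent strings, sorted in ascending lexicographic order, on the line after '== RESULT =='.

Compute (G \ add) ∪ pre:
  G ∩ del = {}  (empty — regression defined)
  G \ add = {clear(d), handempty, on(d,f), ontable(b)} \ {clear(d), handempty, on(d,f)} = {ontable(b)}
  ∪ pre   = {ontable(b)} ∪ {clear(f), holding(d)}
          = {clear(f), holding(d), ontable(b)}

== RESULT ==
["clear(f)", "holding(d)", "ontable(b)"]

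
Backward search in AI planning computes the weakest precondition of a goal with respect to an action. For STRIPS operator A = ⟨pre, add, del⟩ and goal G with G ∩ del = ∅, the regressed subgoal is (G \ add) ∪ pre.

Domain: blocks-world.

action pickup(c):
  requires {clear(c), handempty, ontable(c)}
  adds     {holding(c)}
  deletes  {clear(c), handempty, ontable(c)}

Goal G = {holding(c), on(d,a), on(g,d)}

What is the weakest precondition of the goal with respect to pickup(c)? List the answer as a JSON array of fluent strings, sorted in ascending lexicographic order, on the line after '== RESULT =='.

Regress:
  G ∩ del = {}  (empty — regression defined)
  G \ add = {holding(c), on(d,a), on(g,d)} \ {holding(c)} = {on(d,a), on(g,d)}
  ∪ pre   = {on(d,a), on(g,d)} ∪ {clear(c), handempty, ontable(c)}
          = {clear(c), handempty, on(d,a), on(g,d), ontable(c)}

== RESULT ==
["clear(c)", "handempty", "on(d,a)", "on(g,d)", "ontable(c)"]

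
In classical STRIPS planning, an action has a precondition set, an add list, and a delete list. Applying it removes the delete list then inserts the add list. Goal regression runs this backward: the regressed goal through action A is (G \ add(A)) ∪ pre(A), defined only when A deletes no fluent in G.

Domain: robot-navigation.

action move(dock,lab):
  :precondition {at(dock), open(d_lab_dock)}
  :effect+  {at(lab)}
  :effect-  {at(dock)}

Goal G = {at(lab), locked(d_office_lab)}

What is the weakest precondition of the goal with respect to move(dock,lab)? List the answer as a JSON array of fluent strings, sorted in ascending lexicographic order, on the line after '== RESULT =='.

Regress:
  G ∩ del = {}  (empty — regression defined)
  G \ add = {at(lab), locked(d_office_lab)} \ {at(lab)} = {locked(d_office_lab)}
  ∪ pre   = {locked(d_office_lab)} ∪ {at(dock), open(d_lab_dock)}
          = {at(dock), locked(d_office_lab), open(d_lab_dock)}

== RESULT ==
["at(dock)", "locked(d_office_lab)", "open(d_lab_dock)"]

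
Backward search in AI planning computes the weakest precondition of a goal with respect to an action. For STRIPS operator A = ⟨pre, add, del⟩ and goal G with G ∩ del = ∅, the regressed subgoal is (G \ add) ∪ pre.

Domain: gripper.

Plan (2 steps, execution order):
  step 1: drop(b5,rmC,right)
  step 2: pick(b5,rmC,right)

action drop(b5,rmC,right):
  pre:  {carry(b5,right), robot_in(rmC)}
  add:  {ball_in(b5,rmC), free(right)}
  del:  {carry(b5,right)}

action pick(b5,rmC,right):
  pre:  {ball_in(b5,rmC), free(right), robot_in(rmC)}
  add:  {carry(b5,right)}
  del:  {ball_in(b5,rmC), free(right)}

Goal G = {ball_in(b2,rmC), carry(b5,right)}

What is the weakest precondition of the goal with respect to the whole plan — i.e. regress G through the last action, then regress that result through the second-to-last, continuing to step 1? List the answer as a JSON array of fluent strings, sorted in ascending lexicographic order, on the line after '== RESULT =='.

Regress step by step:
  through step 2 (pick(b5,rmC,right)): drop {carry(b5,right)}, keep {ball_in(b2,rmC)}, require {ball_in(b5,rmC), free(right), robot_in(rmC)}
    → {ball_in(b2,rmC), ball_in(b5,rmC), free(right), robot_in(rmC)}
  through step 1 (drop(b5,rmC,right)): drop {ball_in(b5,rmC), free(right)}, keep {ball_in(b2,rmC), robot_in(rmC)}, require {carry(b5,right), robot_in(rmC)}
    → {ball_in(b2,rmC), carry(b5,right), robot_in(rmC)}

== RESULT ==
["ball_in(b2,rmC)", "carry(b5,right)", "robot_in(rmC)"]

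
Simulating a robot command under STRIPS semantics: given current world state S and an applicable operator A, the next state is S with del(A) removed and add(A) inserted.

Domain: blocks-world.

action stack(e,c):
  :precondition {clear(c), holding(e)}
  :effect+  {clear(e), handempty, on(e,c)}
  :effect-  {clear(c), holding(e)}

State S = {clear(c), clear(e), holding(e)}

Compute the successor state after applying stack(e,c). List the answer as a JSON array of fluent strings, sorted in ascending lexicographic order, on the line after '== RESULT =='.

Compute (S \ del) ∪ add:
  pre ⊆ S: {clear(c), holding(e)} ⊆ S  — applicable
  S \ del = {clear(e)}
  ∪ add   = {clear(e), handempty, on(e,c)}

== RESULT ==
["clear(e)", "handempty", "on(e,c)"]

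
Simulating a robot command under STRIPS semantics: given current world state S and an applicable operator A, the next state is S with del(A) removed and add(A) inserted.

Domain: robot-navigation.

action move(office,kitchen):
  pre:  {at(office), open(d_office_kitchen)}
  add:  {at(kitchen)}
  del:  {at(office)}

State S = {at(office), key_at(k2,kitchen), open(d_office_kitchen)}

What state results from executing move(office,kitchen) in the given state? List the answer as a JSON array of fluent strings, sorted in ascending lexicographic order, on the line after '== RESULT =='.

Progress:
  pre ⊆ S: {at(office), open(d_office_kitchen)} ⊆ S  — applicable
  S \ del = {key_at(k2,kitchen), open(d_office_kitchen)}
  ∪ add   = {at(kitchen), key_at(k2,kitchen), open(d_office_kitchen)}

== RESULT ==
["at(kitchen)", "key_at(k2,kitchen)", "open(d_office_kitchen)"]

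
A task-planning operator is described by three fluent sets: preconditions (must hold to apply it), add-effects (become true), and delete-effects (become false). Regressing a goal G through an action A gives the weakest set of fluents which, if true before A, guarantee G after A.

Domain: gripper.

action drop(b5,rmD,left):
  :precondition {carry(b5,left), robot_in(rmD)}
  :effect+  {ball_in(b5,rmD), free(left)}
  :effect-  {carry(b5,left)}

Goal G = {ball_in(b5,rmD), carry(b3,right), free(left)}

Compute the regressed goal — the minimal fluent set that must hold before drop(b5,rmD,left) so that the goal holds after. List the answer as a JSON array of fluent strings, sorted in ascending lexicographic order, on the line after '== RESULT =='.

Compute (G \ add) ∪ pre:
  G ∩ del = {}  (empty — regression defined)
  G \ add = {ball_in(b5,rmD), carry(b3,right), free(left)} \ {ball_in(b5,rmD), free(left)} = {carry(b3,right)}
  ∪ pre   = {carry(b3,right)} ∪ {carry(b5,left), robot_in(rmD)}
          = {carry(b3,right), carry(b5,left), robot_in(rmD)}

== RESULT ==
["carry(b3,right)", "carry(b5,left)", "robot_in(rmD)"]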